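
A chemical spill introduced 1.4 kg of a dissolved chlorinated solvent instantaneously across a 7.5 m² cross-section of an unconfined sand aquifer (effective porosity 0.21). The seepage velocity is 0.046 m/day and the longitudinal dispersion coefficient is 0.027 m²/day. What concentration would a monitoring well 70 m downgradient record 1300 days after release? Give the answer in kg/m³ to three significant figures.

0.0202 kg/m³

For an instantaneous plane source, C(x,t) = M/(n_e·A·√(4πDt)) · exp(−(x−vt)²/(4Dt)), with n_e·A the pore (flow) area.
Plume center vt = 0.046 × 1300 = 59.8 m, so the well at 70 m is 10.2 m downgradient of the peak.
√(4πDt) = 21.00 m, giving peak height M/(n_e·A·√(4πDt)) = 1.4/(0.21 × 7.5 × 21.00) = 0.04233 kg/m³.
(x−vt)²/(4Dt) = (10.2)²/(4 × 0.027 × 1300) = 0.7410; exp(−0.7410) = 0.4766.
C = 0.04233 × 0.4766 = 0.0202 kg/m³.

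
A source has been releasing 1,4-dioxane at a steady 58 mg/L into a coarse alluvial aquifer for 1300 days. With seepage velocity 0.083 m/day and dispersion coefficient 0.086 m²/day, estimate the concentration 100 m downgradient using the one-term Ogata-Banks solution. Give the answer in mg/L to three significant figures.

For a continuous step input, C/C₀ ≈ ½·erfc((x−vt)/(2√(Dt))).
vt = 0.083 × 1300 = 107.9 m and 2√(Dt) = 2√(0.086 × 1300) = 21.15 m.
Argument (x−vt)/(2√(Dt)) = (100 − 107.9)/21.15 = -0.3735; ½·erfc(-0.3735) = 0.7013.
C = 58 × 0.7013 = 40.7 mg/L.

40.7 mg/L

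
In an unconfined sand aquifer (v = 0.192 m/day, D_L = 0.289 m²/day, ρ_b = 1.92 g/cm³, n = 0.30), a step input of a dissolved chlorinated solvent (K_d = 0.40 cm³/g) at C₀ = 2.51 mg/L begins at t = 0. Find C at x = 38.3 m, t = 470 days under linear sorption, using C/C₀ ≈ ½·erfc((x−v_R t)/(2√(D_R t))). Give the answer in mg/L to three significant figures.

0.173 mg/L

Retardation factor R = 1 + ρ_b·K_d/n = 1 + 1.92 × 0.40/0.30 = 3.560.
Sorption retards both mechanisms: v_R = v/R = 0.05393 m/day, D_R = D/R = 0.08118 m²/day.
v_R·t = 0.05393 × 470 = 25.3471 m; 2√(D_R t) = 12.35 m; argument = (38.3 − 25.3471)/12.35 = 1.049.
C = C₀ × ½·erfc(1.049) = 2.51 × 0.06897 = 0.173 mg/L.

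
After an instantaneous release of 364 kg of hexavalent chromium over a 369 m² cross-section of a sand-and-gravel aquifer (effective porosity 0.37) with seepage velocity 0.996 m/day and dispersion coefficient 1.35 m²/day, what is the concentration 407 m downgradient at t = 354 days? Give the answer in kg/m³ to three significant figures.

0.00731 kg/m³

For an instantaneous plane source, C(x,t) = M/(n_e·A·√(4πDt)) · exp(−(x−vt)²/(4Dt)), with n_e·A the pore (flow) area.
Plume center vt = 0.996 × 354 = 352.584 m, so the well at 407 m is 54.416 m downgradient of the peak.
√(4πDt) = 77.49 m, giving peak height M/(n_e·A·√(4πDt)) = 364/(0.37 × 369 × 77.49) = 0.03441 kg/m³.
(x−vt)²/(4Dt) = (54.416)²/(4 × 1.35 × 354) = 1.549; exp(−1.549) = 0.2125.
C = 0.03441 × 0.2125 = 0.00731 kg/m³.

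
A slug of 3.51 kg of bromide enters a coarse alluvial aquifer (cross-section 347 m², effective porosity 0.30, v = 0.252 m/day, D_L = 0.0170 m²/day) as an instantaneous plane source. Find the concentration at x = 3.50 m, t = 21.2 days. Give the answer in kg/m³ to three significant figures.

0.00150 kg/m³

For an instantaneous plane source, C(x,t) = M/(n_e·A·√(4πDt)) · exp(−(x−vt)²/(4Dt)), with n_e·A the pore (flow) area.
Plume center vt = 0.252 × 21.2 = 5.3424 m, so the well at 3.50 m is 1.8424 m upgradient of the peak.
√(4πDt) = 2.128 m, giving peak height M/(n_e·A·√(4πDt)) = 3.51/(0.30 × 347 × 2.128) = 0.01584 kg/m³.
(x−vt)²/(4Dt) = (-1.8424)²/(4 × 0.0170 × 21.2) = 2.355; exp(−2.355) = 0.09489.
C = 0.01584 × 0.09489 = 0.00150 kg/m³.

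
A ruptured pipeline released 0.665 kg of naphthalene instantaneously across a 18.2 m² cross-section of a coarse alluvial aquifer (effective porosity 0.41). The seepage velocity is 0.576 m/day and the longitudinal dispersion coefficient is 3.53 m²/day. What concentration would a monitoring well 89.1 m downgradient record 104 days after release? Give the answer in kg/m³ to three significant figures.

0.000734 kg/m³

For an instantaneous plane source, C(x,t) = M/(n_e·A·√(4πDt)) · exp(−(x−vt)²/(4Dt)), with n_e·A the pore (flow) area.
Plume center vt = 0.576 × 104 = 59.904 m, so the well at 89.1 m is 29.196 m downgradient of the peak.
√(4πDt) = 67.92 m, giving peak height M/(n_e·A·√(4πDt)) = 0.665/(0.41 × 18.2 × 67.92) = 0.001312 kg/m³.
(x−vt)²/(4Dt) = (29.196)²/(4 × 3.53 × 104) = 0.5805; exp(−0.5805) = 0.5596.
C = 0.001312 × 0.5596 = 0.000734 kg/m³.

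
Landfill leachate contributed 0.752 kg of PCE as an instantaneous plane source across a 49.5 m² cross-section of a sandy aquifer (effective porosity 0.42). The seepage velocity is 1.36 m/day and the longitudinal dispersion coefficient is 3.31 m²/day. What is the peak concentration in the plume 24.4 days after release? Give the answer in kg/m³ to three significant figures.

The peak of an instantaneous 1D plume sits at x = vt; there the Gaussian factor is 1 and C_max = M/(n_e·A·√(4πDt)), where n_e·A is the pore area the mass is dissolved in.
√(4πDt) = √(4π × 3.31 × 24.4) = 31.86 m, so C_max = 0.752/(0.42 × 49.5 × 31.86) = 0.00114 kg/m³.

0.00114 kg/m³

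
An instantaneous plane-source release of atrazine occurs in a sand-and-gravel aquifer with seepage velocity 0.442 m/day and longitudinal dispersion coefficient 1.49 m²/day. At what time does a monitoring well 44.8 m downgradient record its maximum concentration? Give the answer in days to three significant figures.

94.0 days

For the 1D instantaneous-source solution, setting ∂C/∂t = 0 at fixed x gives v²t² + 2Dt − x² = 0, so t = (√(D² + v²x²) − D)/v².
√(D² + v²x²) = √(1.49² + 0.442² × 44.8²) = 19.86; v² = 0.195364.
t = (19.86 − 1.49)/0.195364 = 94.0 days (vs. the pure-advection estimate x/v = 101 d).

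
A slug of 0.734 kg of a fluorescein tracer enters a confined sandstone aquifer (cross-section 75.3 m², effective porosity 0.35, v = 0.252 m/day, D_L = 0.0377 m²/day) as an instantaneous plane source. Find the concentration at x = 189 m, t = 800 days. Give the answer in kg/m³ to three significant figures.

For an instantaneous plane source, C(x,t) = M/(n_e·A·√(4πDt)) · exp(−(x−vt)²/(4Dt)), with n_e·A the pore (flow) area.
Plume center vt = 0.252 × 800 = 201.6 m, so the well at 189 m is 12.6 m upgradient of the peak.
√(4πDt) = 19.47 m, giving peak height M/(n_e·A·√(4πDt)) = 0.734/(0.35 × 75.3 × 19.47) = 0.001430 kg/m³.
(x−vt)²/(4Dt) = (-12.6)²/(4 × 0.0377 × 800) = 1.316; exp(−1.316) = 0.2682.
C = 0.001430 × 0.2682 = 0.000384 kg/m³.

0.000384 kg/m³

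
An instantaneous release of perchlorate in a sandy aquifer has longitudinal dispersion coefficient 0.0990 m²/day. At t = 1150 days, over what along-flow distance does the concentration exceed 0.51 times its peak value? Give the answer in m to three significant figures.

35.0 m

The plume is Gaussian with σ = √(2Dt) = √(2 × 0.0990 × 1150) = 15.09 m.
C/C_peak = exp(−Δx²/(2σ²)) = 0.51 ⇒ Δx = σ·√(−2 ln 0.51) = 15.09 × 1.160 = 17.50 m.
Width = 2Δx = 35.0 m.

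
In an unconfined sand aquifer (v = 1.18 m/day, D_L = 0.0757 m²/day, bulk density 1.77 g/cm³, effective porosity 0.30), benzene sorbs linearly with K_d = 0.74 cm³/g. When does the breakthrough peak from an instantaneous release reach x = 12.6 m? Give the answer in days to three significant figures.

57.0 days

Retardation factor R = 1 + ρ_b·K_d/n = 1 + 1.77 × 0.74/0.30 = 5.366.
Sorption retards both mechanisms: v_R = v/R = 0.2199 m/day, D_R = D/R = 0.01411 m²/day.
Peak time from v_R²t² + 2D_R t − x² = 0: t = (√(D_R² + v_R²x²) − D_R)/v_R².
√(D_R² + v_R²x²) = √(0.01411² + 0.2199² × 12.6²) = 2.771; v_R² = 0.04836.
t = (2.771 − 0.01411)/0.04836 = 57.0 days.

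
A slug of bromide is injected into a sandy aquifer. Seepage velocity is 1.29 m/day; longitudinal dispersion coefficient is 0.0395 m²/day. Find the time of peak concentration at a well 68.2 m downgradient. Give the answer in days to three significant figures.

For the 1D instantaneous-source solution, setting ∂C/∂t = 0 at fixed x gives v²t² + 2Dt − x² = 0, so t = (√(D² + v²x²) − D)/v².
√(D² + v²x²) = √(0.0395² + 1.29² × 68.2²) = 87.98; v² = 1.6641.
t = (87.98 − 0.0395)/1.6641 = 52.8 days (vs. the pure-advection estimate x/v = 52.9 d).

52.8 days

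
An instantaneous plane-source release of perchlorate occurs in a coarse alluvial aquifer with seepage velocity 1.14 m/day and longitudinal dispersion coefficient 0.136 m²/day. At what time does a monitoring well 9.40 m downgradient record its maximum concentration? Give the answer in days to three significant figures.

8.14 days

For the 1D instantaneous-source solution, setting ∂C/∂t = 0 at fixed x gives v²t² + 2Dt − x² = 0, so t = (√(D² + v²x²) − D)/v².
√(D² + v²x²) = √(0.136² + 1.14² × 9.40²) = 10.72; v² = 1.2996.
t = (10.72 − 0.136)/1.2996 = 8.14 days (vs. the pure-advection estimate x/v = 8.25 d).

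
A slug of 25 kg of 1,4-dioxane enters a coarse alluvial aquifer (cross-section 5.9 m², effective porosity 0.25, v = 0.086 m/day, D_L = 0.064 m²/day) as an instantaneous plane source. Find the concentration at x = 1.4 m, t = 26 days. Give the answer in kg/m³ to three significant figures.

3.34 kg/m³

For an instantaneous plane source, C(x,t) = M/(n_e·A·√(4πDt)) · exp(−(x−vt)²/(4Dt)), with n_e·A the pore (flow) area.
Plume center vt = 0.086 × 26 = 2.236 m, so the well at 1.4 m is 0.836 m upgradient of the peak.
√(4πDt) = 4.573 m, giving peak height M/(n_e·A·√(4πDt)) = 25/(0.25 × 5.9 × 4.573) = 3.706 kg/m³.
(x−vt)²/(4Dt) = (-0.836)²/(4 × 0.064 × 26) = 0.1050; exp(−0.1050) = 0.9003.
C = 3.706 × 0.9003 = 3.34 kg/m³.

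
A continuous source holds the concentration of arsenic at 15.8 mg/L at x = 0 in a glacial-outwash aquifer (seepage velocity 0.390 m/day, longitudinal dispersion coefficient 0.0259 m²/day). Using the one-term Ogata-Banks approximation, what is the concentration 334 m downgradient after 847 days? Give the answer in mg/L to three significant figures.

4.58 mg/L

For a continuous step input, C/C₀ ≈ ½·erfc((x−vt)/(2√(Dt))).
vt = 0.390 × 847 = 330.33 m and 2√(Dt) = 2√(0.0259 × 847) = 9.367 m.
Argument (x−vt)/(2√(Dt)) = (334 − 330.33)/9.367 = 0.3918; ½·erfc(0.3918) = 0.2898.
C = 15.8 × 0.2898 = 4.58 mg/L.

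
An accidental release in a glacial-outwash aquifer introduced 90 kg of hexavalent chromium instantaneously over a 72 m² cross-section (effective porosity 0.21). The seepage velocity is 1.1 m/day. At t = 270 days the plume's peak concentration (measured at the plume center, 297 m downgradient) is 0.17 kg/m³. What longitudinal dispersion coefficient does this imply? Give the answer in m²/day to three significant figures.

At the plume center C_max = M/(n_e·A·√(4πDt)), so D = M²/(4πt·(n_e·A·C_max)²).
n_e·A·C_max = 0.21 × 72 × 0.17 = 2.570 kg/m.
D = 90²/(4π × 270 × 2.570²) = 0.361 m²/day.

0.361 m²/day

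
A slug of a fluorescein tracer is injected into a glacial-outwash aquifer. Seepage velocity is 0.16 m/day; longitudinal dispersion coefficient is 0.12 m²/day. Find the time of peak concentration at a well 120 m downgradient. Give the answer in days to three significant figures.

745 days

For the 1D instantaneous-source solution, setting ∂C/∂t = 0 at fixed x gives v²t² + 2Dt − x² = 0, so t = (√(D² + v²x²) − D)/v².
√(D² + v²x²) = √(0.12² + 0.16² × 120²) = 19.20; v² = 0.0256.
t = (19.20 − 0.12)/0.0256 = 745 days (vs. the pure-advection estimate x/v = 750 d).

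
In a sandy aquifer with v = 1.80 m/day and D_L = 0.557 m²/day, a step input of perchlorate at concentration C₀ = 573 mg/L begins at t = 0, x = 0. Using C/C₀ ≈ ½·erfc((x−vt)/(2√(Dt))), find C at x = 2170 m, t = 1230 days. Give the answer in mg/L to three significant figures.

For a continuous step input, C/C₀ ≈ ½·erfc((x−vt)/(2√(Dt))).
vt = 1.80 × 1230 = 2214 m and 2√(Dt) = 2√(0.557 × 1230) = 52.35 m.
Argument (x−vt)/(2√(Dt)) = (2170 − 2214)/52.35 = -0.8405; ½·erfc(-0.8405) = 0.8827.
C = 573 × 0.8827 = 506 mg/L.

506 mg/L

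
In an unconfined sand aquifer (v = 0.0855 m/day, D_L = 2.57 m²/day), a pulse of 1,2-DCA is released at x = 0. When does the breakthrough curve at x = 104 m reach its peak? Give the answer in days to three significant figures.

For the 1D instantaneous-source solution, setting ∂C/∂t = 0 at fixed x gives v²t² + 2Dt − x² = 0, so t = (√(D² + v²x²) − D)/v².
√(D² + v²x²) = √(2.57² + 0.0855² × 104²) = 9.256; v² = 0.00731025.
t = (9.256 − 2.57)/0.00731025 = 915 days (vs. the pure-advection estimate x/v = 1220 d).

915 days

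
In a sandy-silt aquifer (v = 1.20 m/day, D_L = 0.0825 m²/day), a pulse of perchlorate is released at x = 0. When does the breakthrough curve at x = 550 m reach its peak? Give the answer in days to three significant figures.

For the 1D instantaneous-source solution, setting ∂C/∂t = 0 at fixed x gives v²t² + 2Dt − x² = 0, so t = (√(D² + v²x²) − D)/v².
√(D² + v²x²) = √(0.0825² + 1.20² × 550²) = 660.0; v² = 1.44.
t = (660.0 − 0.0825)/1.44 = 458 days (vs. the pure-advection estimate x/v = 458 d).

458 days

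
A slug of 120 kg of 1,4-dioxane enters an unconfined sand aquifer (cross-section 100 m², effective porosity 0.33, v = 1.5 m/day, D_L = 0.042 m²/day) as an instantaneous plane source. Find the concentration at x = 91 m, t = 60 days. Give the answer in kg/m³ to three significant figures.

0.585 kg/m³

For an instantaneous plane source, C(x,t) = M/(n_e·A·√(4πDt)) · exp(−(x−vt)²/(4Dt)), with n_e·A the pore (flow) area.
Plume center vt = 1.5 × 60 = 90 m, so the well at 91 m is 1 m downgradient of the peak.
√(4πDt) = 5.627 m, giving peak height M/(n_e·A·√(4πDt)) = 120/(0.33 × 100 × 5.627) = 0.6462 kg/m³.
(x−vt)²/(4Dt) = (1)²/(4 × 0.042 × 60) = 0.09921; exp(−0.09921) = 0.9056.
C = 0.6462 × 0.9056 = 0.585 kg/m³.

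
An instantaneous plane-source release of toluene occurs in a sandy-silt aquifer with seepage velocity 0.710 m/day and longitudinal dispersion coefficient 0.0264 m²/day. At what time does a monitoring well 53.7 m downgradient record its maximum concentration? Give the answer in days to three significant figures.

75.6 days

For the 1D instantaneous-source solution, setting ∂C/∂t = 0 at fixed x gives v²t² + 2Dt − x² = 0, so t = (√(D² + v²x²) − D)/v².
√(D² + v²x²) = √(0.0264² + 0.710² × 53.7²) = 38.13; v² = 0.5041.
t = (38.13 − 0.0264)/0.5041 = 75.6 days (vs. the pure-advection estimate x/v = 75.6 d).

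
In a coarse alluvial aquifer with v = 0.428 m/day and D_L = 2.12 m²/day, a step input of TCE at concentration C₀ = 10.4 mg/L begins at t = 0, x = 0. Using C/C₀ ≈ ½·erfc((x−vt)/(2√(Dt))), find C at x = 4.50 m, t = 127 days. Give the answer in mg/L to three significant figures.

10.2 mg/L

For a continuous step input, C/C₀ ≈ ½·erfc((x−vt)/(2√(Dt))).
vt = 0.428 × 127 = 54.356 m and 2√(Dt) = 2√(2.12 × 127) = 32.82 m.
Argument (x−vt)/(2√(Dt)) = (4.50 − 54.356)/32.82 = -1.519; ½·erfc(-1.519) = 0.9842.
C = 10.4 × 0.9842 = 10.2 mg/L.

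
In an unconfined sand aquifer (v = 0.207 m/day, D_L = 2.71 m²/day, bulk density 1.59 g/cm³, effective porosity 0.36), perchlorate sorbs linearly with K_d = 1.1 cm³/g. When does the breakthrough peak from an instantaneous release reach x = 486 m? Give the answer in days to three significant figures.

Retardation factor R = 1 + ρ_b·K_d/n = 1 + 1.59 × 1.1/0.36 = 5.858.
Sorption retards both mechanisms: v_R = v/R = 0.03534 m/day, D_R = D/R = 0.4626 m²/day.
Peak time from v_R²t² + 2D_R t − x² = 0: t = (√(D_R² + v_R²x²) − D_R)/v_R².
√(D_R² + v_R²x²) = √(0.4626² + 0.03534² × 486²) = 17.18; v_R² = 0.001249.
t = (17.18 − 0.4626)/0.001249 = 13400 days.

13400 days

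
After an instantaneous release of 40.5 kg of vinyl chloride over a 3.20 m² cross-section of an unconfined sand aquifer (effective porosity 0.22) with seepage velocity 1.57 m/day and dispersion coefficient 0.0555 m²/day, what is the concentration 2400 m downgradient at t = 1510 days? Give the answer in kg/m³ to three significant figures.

For an instantaneous plane source, C(x,t) = M/(n_e·A·√(4πDt)) · exp(−(x−vt)²/(4Dt)), with n_e·A the pore (flow) area.
Plume center vt = 1.57 × 1510 = 2370.7 m, so the well at 2400 m is 29.3 m downgradient of the peak.
√(4πDt) = 32.45 m, giving peak height M/(n_e·A·√(4πDt)) = 40.5/(0.22 × 3.20 × 32.45) = 1.773 kg/m³.
(x−vt)²/(4Dt) = (29.3)²/(4 × 0.0555 × 1510) = 2.561; exp(−2.561) = 0.07723.
C = 1.773 × 0.07723 = 0.137 kg/m³.

0.137 kg/m³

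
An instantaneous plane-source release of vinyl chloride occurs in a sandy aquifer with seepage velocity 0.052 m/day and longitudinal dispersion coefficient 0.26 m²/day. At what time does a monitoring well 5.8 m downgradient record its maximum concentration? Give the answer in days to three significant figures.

51.1 days

For the 1D instantaneous-source solution, setting ∂C/∂t = 0 at fixed x gives v²t² + 2Dt − x² = 0, so t = (√(D² + v²x²) − D)/v².
√(D² + v²x²) = √(0.26² + 0.052² × 5.8²) = 0.3982; v² = 0.002704.
t = (0.3982 − 0.26)/0.002704 = 51.1 days (vs. the pure-advection estimate x/v = 112 d).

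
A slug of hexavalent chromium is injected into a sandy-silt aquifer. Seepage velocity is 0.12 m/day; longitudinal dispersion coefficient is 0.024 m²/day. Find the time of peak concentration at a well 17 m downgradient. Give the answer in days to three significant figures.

For the 1D instantaneous-source solution, setting ∂C/∂t = 0 at fixed x gives v²t² + 2Dt − x² = 0, so t = (√(D² + v²x²) − D)/v².
√(D² + v²x²) = √(0.024² + 0.12² × 17²) = 2.040; v² = 0.0144.
t = (2.040 − 0.024)/0.0144 = 140 days (vs. the pure-advection estimate x/v = 142 d).

140 days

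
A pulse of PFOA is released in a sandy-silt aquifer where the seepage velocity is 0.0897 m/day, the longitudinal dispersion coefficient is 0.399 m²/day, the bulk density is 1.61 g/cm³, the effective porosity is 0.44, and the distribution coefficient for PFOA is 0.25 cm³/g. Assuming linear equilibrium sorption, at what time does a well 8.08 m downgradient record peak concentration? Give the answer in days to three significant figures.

102 days

Retardation factor R = 1 + ρ_b·K_d/n = 1 + 1.61 × 0.25/0.44 = 1.915.
Sorption retards both mechanisms: v_R = v/R = 0.04684 m/day, D_R = D/R = 0.2084 m²/day.
Peak time from v_R²t² + 2D_R t − x² = 0: t = (√(D_R² + v_R²x²) − D_R)/v_R².
√(D_R² + v_R²x²) = √(0.2084² + 0.04684² × 8.08²) = 0.4321; v_R² = 0.002194.
t = (0.4321 − 0.2084)/0.002194 = 102 days.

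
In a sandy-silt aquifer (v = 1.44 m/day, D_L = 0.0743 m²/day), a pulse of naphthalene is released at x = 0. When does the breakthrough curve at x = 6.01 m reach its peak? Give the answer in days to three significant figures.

For the 1D instantaneous-source solution, setting ∂C/∂t = 0 at fixed x gives v²t² + 2Dt − x² = 0, so t = (√(D² + v²x²) − D)/v².
√(D² + v²x²) = √(0.0743² + 1.44² × 6.01²) = 8.655; v² = 2.0736.
t = (8.655 − 0.0743)/2.0736 = 4.14 days (vs. the pure-advection estimate x/v = 4.17 d).

4.14 days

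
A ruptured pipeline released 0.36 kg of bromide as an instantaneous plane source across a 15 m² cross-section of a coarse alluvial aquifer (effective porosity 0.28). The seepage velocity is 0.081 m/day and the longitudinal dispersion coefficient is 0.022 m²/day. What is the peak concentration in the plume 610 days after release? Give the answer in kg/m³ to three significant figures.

The peak of an instantaneous 1D plume sits at x = vt; there the Gaussian factor is 1 and C_max = M/(n_e·A·√(4πDt)), where n_e·A is the pore area the mass is dissolved in.
√(4πDt) = √(4π × 0.022 × 610) = 12.99 m, so C_max = 0.36/(0.28 × 15 × 12.99) = 0.00660 kg/m³.

0.00660 kg/m³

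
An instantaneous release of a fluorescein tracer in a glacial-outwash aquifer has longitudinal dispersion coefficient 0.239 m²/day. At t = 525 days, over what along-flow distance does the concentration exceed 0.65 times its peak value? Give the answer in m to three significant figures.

29.4 m

The plume is Gaussian with σ = √(2Dt) = √(2 × 0.239 × 525) = 15.84 m.
C/C_peak = exp(−Δx²/(2σ²)) = 0.65 ⇒ Δx = σ·√(−2 ln 0.65) = 15.84 × 0.9282 = 14.70 m.
Width = 2Δx = 29.4 m.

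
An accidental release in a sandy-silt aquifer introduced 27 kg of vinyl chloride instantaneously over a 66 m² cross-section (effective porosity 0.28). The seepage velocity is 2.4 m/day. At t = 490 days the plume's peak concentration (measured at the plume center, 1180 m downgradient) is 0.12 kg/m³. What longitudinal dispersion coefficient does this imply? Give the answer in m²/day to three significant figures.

0.0241 m²/day

At the plume center C_max = M/(n_e·A·√(4πDt)), so D = M²/(4πt·(n_e·A·C_max)²).
n_e·A·C_max = 0.28 × 66 × 0.12 = 2.218 kg/m.
D = 27²/(4π × 490 × 2.218²) = 0.0241 m²/day.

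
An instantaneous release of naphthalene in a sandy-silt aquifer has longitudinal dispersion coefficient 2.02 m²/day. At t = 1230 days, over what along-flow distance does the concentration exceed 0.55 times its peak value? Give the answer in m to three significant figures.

154 m

The plume is Gaussian with σ = √(2Dt) = √(2 × 2.02 × 1230) = 70.49 m.
C/C_peak = exp(−Δx²/(2σ²)) = 0.55 ⇒ Δx = σ·√(−2 ln 0.55) = 70.49 × 1.093 = 77.05 m.
Width = 2Δx = 154 m.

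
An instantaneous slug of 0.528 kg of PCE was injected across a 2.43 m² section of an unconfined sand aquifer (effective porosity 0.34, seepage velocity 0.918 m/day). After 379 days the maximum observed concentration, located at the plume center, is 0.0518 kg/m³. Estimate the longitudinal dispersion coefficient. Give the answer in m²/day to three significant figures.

0.0320 m²/day

At the plume center C_max = M/(n_e·A·√(4πDt)), so D = M²/(4πt·(n_e·A·C_max)²).
n_e·A·C_max = 0.34 × 2.43 × 0.0518 = 0.04280 kg/m.
D = 0.528²/(4π × 379 × 0.04280²) = 0.0320 m²/day.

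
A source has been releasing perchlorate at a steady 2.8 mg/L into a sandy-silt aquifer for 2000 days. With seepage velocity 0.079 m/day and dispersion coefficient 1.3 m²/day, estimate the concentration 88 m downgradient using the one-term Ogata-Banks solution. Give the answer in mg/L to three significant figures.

2.34 mg/L

For a continuous step input, C/C₀ ≈ ½·erfc((x−vt)/(2√(Dt))).
vt = 0.079 × 2000 = 158 m and 2√(Dt) = 2√(1.3 × 2000) = 102.0 m.
Argument (x−vt)/(2√(Dt)) = (88 − 158)/102.0 = -0.6863; ½·erfc(-0.6863) = 0.8341.
C = 2.8 × 0.8341 = 2.34 mg/L.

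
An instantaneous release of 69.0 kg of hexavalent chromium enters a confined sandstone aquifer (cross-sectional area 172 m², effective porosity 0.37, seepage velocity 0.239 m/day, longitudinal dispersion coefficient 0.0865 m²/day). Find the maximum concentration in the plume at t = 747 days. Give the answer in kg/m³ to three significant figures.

0.0380 kg/m³

The peak of an instantaneous 1D plume sits at x = vt; there the Gaussian factor is 1 and C_max = M/(n_e·A·√(4πDt)), where n_e·A is the pore area the mass is dissolved in.
√(4πDt) = √(4π × 0.0865 × 747) = 28.50 m, so C_max = 69.0/(0.37 × 172 × 28.50) = 0.0380 kg/m³.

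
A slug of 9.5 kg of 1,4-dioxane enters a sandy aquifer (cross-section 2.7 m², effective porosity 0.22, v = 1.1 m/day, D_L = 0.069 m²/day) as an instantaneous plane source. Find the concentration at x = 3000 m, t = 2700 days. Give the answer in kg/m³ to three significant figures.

For an instantaneous plane source, C(x,t) = M/(n_e·A·√(4πDt)) · exp(−(x−vt)²/(4Dt)), with n_e·A the pore (flow) area.
Plume center vt = 1.1 × 2700 = 2970 m, so the well at 3000 m is 30 m downgradient of the peak.
√(4πDt) = 48.39 m, giving peak height M/(n_e·A·√(4πDt)) = 9.5/(0.22 × 2.7 × 48.39) = 0.3305 kg/m³.
(x−vt)²/(4Dt) = (30)²/(4 × 0.069 × 2700) = 1.208; exp(−1.208) = 0.2988.
C = 0.3305 × 0.2988 = 0.0988 kg/m³.

0.0988 kg/m³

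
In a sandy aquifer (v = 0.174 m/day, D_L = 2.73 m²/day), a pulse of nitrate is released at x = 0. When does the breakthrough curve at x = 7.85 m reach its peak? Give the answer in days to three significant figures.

For the 1D instantaneous-source solution, setting ∂C/∂t = 0 at fixed x gives v²t² + 2Dt − x² = 0, so t = (√(D² + v²x²) − D)/v².
√(D² + v²x²) = √(2.73² + 0.174² × 7.85²) = 3.053; v² = 0.030276.
t = (3.053 − 2.73)/0.030276 = 10.7 days (vs. the pure-advection estimate x/v = 45.1 d).

10.7 days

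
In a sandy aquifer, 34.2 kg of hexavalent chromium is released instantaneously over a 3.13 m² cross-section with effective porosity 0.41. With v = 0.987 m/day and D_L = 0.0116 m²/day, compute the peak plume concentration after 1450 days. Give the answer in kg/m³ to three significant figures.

The peak of an instantaneous 1D plume sits at x = vt; there the Gaussian factor is 1 and C_max = M/(n_e·A·√(4πDt)), where n_e·A is the pore area the mass is dissolved in.
√(4πDt) = √(4π × 0.0116 × 1450) = 14.54 m, so C_max = 34.2/(0.41 × 3.13 × 14.54) = 1.83 kg/m³.

1.83 kg/m³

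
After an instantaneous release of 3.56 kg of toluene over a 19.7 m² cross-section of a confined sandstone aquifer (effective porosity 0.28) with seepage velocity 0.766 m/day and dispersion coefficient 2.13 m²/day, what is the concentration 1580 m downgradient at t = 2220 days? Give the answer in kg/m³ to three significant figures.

0.00123 kg/m³

For an instantaneous plane source, C(x,t) = M/(n_e·A·√(4πDt)) · exp(−(x−vt)²/(4Dt)), with n_e·A the pore (flow) area.
Plume center vt = 0.766 × 2220 = 1700.52 m, so the well at 1580 m is 120.52 m upgradient of the peak.
√(4πDt) = 243.8 m, giving peak height M/(n_e·A·√(4πDt)) = 3.56/(0.28 × 19.7 × 243.8) = 0.002647 kg/m³.
(x−vt)²/(4Dt) = (-120.52)²/(4 × 2.13 × 2220) = 0.7679; exp(−0.7679) = 0.4640.
C = 0.002647 × 0.4640 = 0.00123 kg/m³.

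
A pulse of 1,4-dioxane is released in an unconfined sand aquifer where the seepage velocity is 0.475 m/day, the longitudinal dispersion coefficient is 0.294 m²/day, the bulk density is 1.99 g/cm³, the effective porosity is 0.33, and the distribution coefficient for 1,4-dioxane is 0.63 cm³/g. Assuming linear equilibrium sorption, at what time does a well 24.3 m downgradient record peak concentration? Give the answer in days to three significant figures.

Retardation factor R = 1 + ρ_b·K_d/n = 1 + 1.99 × 0.63/0.33 = 4.799.
Sorption retards both mechanisms: v_R = v/R = 0.09898 m/day, D_R = D/R = 0.06126 m²/day.
Peak time from v_R²t² + 2D_R t − x² = 0: t = (√(D_R² + v_R²x²) − D_R)/v_R².
√(D_R² + v_R²x²) = √(0.06126² + 0.09898² × 24.3²) = 2.406; v_R² = 0.009797.
t = (2.406 − 0.06126)/0.009797 = 239 days.

239 days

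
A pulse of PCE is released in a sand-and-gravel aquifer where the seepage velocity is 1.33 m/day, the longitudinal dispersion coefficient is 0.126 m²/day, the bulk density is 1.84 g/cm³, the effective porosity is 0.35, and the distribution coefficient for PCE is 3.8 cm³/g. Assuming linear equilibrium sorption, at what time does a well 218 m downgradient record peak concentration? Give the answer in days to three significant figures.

3440 days

Retardation factor R = 1 + ρ_b·K_d/n = 1 + 1.84 × 3.8/0.35 = 20.98.
Sorption retards both mechanisms: v_R = v/R = 0.06339 m/day, D_R = D/R = 0.006006 m²/day.
Peak time from v_R²t² + 2D_R t − x² = 0: t = (√(D_R² + v_R²x²) − D_R)/v_R².
√(D_R² + v_R²x²) = √(0.006006² + 0.06339² × 218²) = 13.82; v_R² = 0.004018.
t = (13.82 − 0.006006)/0.004018 = 3440 days.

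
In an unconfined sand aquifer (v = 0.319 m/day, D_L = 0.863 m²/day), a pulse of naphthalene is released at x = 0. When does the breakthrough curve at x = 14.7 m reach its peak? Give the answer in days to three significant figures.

38.4 days

For the 1D instantaneous-source solution, setting ∂C/∂t = 0 at fixed x gives v²t² + 2Dt − x² = 0, so t = (√(D² + v²x²) − D)/v².
√(D² + v²x²) = √(0.863² + 0.319² × 14.7²) = 4.768; v² = 0.101761.
t = (4.768 − 0.863)/0.101761 = 38.4 days (vs. the pure-advection estimate x/v = 46.1 d).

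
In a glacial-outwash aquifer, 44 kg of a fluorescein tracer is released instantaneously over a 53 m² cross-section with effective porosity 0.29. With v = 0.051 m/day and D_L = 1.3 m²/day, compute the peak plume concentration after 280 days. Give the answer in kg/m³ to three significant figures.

0.0423 kg/m³

The peak of an instantaneous 1D plume sits at x = vt; there the Gaussian factor is 1 and C_max = M/(n_e·A·√(4πDt)), where n_e·A is the pore area the mass is dissolved in.
√(4πDt) = √(4π × 1.3 × 280) = 67.63 m, so C_max = 44/(0.29 × 53 × 67.63) = 0.0423 kg/m³.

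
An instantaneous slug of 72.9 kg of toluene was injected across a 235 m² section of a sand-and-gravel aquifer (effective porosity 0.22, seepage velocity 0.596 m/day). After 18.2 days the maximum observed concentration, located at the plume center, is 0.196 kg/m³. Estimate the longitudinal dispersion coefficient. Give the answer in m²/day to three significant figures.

0.226 m²/day

At the plume center C_max = M/(n_e·A·√(4πDt)), so D = M²/(4πt·(n_e·A·C_max)²).
n_e·A·C_max = 0.22 × 235 × 0.196 = 10.13 kg/m.
D = 72.9²/(4π × 18.2 × 10.13²) = 0.226 m²/day.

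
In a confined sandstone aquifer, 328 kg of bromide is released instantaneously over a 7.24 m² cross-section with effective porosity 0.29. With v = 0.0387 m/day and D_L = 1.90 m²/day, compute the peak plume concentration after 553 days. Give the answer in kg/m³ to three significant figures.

1.36 kg/m³

The peak of an instantaneous 1D plume sits at x = vt; there the Gaussian factor is 1 and C_max = M/(n_e·A·√(4πDt)), where n_e·A is the pore area the mass is dissolved in.
√(4πDt) = √(4π × 1.90 × 553) = 114.9 m, so C_max = 328/(0.29 × 7.24 × 114.9) = 1.36 kg/m³.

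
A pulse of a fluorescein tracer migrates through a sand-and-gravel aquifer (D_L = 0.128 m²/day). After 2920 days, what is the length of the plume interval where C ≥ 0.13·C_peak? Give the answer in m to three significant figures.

110 m

The plume is Gaussian with σ = √(2Dt) = √(2 × 0.128 × 2920) = 27.34 m.
C/C_peak = exp(−Δx²/(2σ²)) = 0.13 ⇒ Δx = σ·√(−2 ln 0.13) = 27.34 × 2.020 = 55.23 m.
Width = 2Δx = 110 m.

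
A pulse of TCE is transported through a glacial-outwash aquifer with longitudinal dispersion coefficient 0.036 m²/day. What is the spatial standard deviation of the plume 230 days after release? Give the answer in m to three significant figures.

Dispersive spreading gives a Gaussian with σ² = 2Dt; advection only shifts the center.
σ = √(2 × 0.036 × 230) = 4.07 m.

4.07 m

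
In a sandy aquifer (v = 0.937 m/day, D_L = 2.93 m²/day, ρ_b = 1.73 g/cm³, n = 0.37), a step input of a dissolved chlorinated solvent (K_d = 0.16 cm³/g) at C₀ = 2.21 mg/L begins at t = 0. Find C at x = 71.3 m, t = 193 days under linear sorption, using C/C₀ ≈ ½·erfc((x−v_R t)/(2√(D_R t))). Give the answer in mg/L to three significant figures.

Retardation factor R = 1 + ρ_b·K_d/n = 1 + 1.73 × 0.16/0.37 = 1.748.
Sorption retards both mechanisms: v_R = v/R = 0.5360 m/day, D_R = D/R = 1.676 m²/day.
v_R·t = 0.5360 × 193 = 103.448 m; 2√(D_R t) = 35.97 m; argument = (71.3 − 103.448)/35.97 = -0.8937.
C = C₀ × ½·erfc(-0.8937) = 2.21 × 0.8969 = 1.98 mg/L.

1.98 mg/L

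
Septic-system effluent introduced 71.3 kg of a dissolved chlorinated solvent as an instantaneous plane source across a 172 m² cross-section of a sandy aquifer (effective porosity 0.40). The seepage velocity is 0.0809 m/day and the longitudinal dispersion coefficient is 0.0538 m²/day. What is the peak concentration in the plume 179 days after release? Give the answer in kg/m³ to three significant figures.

The peak of an instantaneous 1D plume sits at x = vt; there the Gaussian factor is 1 and C_max = M/(n_e·A·√(4πDt)), where n_e·A is the pore area the mass is dissolved in.
√(4πDt) = √(4π × 0.0538 × 179) = 11.00 m, so C_max = 71.3/(0.40 × 172 × 11.00) = 0.0942 kg/m³.

0.0942 kg/m³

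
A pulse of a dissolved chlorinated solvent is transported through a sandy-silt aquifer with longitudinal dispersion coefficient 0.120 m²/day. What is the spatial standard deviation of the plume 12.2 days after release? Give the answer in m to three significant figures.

Dispersive spreading gives a Gaussian with σ² = 2Dt; advection only shifts the center.
σ = √(2 × 0.120 × 12.2) = 1.71 m.

1.71 m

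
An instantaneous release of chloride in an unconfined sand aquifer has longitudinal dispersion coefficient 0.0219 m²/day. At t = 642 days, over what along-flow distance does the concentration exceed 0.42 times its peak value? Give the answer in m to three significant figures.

The plume is Gaussian with σ = √(2Dt) = √(2 × 0.0219 × 642) = 5.303 m.
C/C_peak = exp(−Δx²/(2σ²)) = 0.42 ⇒ Δx = σ·√(−2 ln 0.42) = 5.303 × 1.317 = 6.984 m.
Width = 2Δx = 14.0 m.

14.0 m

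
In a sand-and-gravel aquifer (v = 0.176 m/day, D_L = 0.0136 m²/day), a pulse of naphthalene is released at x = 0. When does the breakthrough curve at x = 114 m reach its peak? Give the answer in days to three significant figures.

647 days

For the 1D instantaneous-source solution, setting ∂C/∂t = 0 at fixed x gives v²t² + 2Dt − x² = 0, so t = (√(D² + v²x²) − D)/v².
√(D² + v²x²) = √(0.0136² + 0.176² × 114²) = 20.06; v² = 0.030976.
t = (20.06 − 0.0136)/0.030976 = 647 days (vs. the pure-advection estimate x/v = 648 d).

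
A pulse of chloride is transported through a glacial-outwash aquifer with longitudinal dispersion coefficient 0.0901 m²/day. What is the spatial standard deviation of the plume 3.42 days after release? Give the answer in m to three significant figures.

Dispersive spreading gives a Gaussian with σ² = 2Dt; advection only shifts the center.
σ = √(2 × 0.0901 × 3.42) = 0.785 m.

0.785 m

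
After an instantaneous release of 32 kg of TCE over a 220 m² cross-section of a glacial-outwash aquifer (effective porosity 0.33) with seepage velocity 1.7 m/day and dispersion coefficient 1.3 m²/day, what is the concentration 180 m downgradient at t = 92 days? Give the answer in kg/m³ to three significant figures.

For an instantaneous plane source, C(x,t) = M/(n_e·A·√(4πDt)) · exp(−(x−vt)²/(4Dt)), with n_e·A the pore (flow) area.
Plume center vt = 1.7 × 92 = 156.4 m, so the well at 180 m is 23.6 m downgradient of the peak.
√(4πDt) = 38.77 m, giving peak height M/(n_e·A·√(4πDt)) = 32/(0.33 × 220 × 38.77) = 0.01137 kg/m³.
(x−vt)²/(4Dt) = (23.6)²/(4 × 1.3 × 92) = 1.164; exp(−1.164) = 0.3122.
C = 0.01137 × 0.3122 = 0.00355 kg/m³.

0.00355 kg/m³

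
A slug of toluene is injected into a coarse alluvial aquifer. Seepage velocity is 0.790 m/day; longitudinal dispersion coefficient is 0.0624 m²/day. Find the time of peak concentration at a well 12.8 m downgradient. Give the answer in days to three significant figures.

16.1 days

For the 1D instantaneous-source solution, setting ∂C/∂t = 0 at fixed x gives v²t² + 2Dt − x² = 0, so t = (√(D² + v²x²) − D)/v².
√(D² + v²x²) = √(0.0624² + 0.790² × 12.8²) = 10.11; v² = 0.6241.
t = (10.11 − 0.0624)/0.6241 = 16.1 days (vs. the pure-advection estimate x/v = 16.2 d).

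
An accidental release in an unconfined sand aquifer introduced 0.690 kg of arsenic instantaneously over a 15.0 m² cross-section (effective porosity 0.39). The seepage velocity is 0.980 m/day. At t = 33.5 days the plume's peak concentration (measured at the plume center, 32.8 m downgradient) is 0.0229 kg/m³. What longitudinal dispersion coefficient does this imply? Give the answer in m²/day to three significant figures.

0.0630 m²/day

At the plume center C_max = M/(n_e·A·√(4πDt)), so D = M²/(4πt·(n_e·A·C_max)²).
n_e·A·C_max = 0.39 × 15.0 × 0.0229 = 0.1340 kg/m.
D = 0.690²/(4π × 33.5 × 0.1340²) = 0.0630 m²/day.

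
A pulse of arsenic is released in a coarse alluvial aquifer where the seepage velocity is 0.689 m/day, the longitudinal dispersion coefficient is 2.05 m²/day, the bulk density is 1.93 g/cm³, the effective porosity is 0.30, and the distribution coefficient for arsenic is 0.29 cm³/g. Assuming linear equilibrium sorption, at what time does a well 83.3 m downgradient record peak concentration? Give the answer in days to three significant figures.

334 days

Retardation factor R = 1 + ρ_b·K_d/n = 1 + 1.93 × 0.29/0.30 = 2.866.
Sorption retards both mechanisms: v_R = v/R = 0.2404 m/day, D_R = D/R = 0.7153 m²/day.
Peak time from v_R²t² + 2D_R t − x² = 0: t = (√(D_R² + v_R²x²) − D_R)/v_R².
√(D_R² + v_R²x²) = √(0.7153² + 0.2404² × 83.3²) = 20.04; v_R² = 0.05779.
t = (20.04 − 0.7153)/0.05779 = 334 days.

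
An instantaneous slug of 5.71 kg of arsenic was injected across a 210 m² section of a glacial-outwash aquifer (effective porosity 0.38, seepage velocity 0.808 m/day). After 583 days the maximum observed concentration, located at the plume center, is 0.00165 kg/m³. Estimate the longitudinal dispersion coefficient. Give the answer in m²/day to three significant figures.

0.257 m²/day

At the plume center C_max = M/(n_e·A·√(4πDt)), so D = M²/(4πt·(n_e·A·C_max)²).
n_e·A·C_max = 0.38 × 210 × 0.00165 = 0.1317 kg/m.
D = 5.71²/(4π × 583 × 0.1317²) = 0.257 m²/day.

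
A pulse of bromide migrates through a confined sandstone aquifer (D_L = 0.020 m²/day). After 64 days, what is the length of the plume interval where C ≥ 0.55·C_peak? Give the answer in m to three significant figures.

The plume is Gaussian with σ = √(2Dt) = √(2 × 0.020 × 64) = 1.600 m.
C/C_peak = exp(−Δx²/(2σ²)) = 0.55 ⇒ Δx = σ·√(−2 ln 0.55) = 1.600 × 1.093 = 1.749 m.
Width = 2Δx = 3.50 m.

3.50 m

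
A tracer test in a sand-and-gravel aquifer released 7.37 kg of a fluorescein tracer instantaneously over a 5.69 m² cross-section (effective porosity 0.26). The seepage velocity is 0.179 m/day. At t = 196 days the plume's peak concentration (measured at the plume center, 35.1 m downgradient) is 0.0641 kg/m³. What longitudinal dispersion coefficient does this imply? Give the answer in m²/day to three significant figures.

2.45 m²/day

At the plume center C_max = M/(n_e·A·√(4πDt)), so D = M²/(4πt·(n_e·A·C_max)²).
n_e·A·C_max = 0.26 × 5.69 × 0.0641 = 0.09483 kg/m.
D = 7.37²/(4π × 196 × 0.09483²) = 2.45 m²/day.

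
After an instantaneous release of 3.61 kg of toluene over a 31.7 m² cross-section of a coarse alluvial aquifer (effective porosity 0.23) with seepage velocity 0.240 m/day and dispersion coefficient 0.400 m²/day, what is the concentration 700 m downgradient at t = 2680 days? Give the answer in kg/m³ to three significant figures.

0.00201 kg/m³

For an instantaneous plane source, C(x,t) = M/(n_e·A·√(4πDt)) · exp(−(x−vt)²/(4Dt)), with n_e·A the pore (flow) area.
Plume center vt = 0.240 × 2680 = 643.2 m, so the well at 700 m is 56.8 m downgradient of the peak.
√(4πDt) = 116.1 m, giving peak height M/(n_e·A·√(4πDt)) = 3.61/(0.23 × 31.7 × 116.1) = 0.004265 kg/m³.
(x−vt)²/(4Dt) = (56.8)²/(4 × 0.400 × 2680) = 0.7524; exp(−0.7524) = 0.4712.
C = 0.004265 × 0.4712 = 0.00201 kg/m³.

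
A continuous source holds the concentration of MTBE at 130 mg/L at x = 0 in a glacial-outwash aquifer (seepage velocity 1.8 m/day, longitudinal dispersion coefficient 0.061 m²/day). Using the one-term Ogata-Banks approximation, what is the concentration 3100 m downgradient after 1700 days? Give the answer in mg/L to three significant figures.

For a continuous step input, C/C₀ ≈ ½·erfc((x−vt)/(2√(Dt))).
vt = 1.8 × 1700 = 3060 m and 2√(Dt) = 2√(0.061 × 1700) = 20.37 m.
Argument (x−vt)/(2√(Dt)) = (3100 − 3060)/20.37 = 1.964; ½·erfc(1.964) = 0.002739.
C = 130 × 0.002739 = 0.356 mg/L.

0.356 mg/L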